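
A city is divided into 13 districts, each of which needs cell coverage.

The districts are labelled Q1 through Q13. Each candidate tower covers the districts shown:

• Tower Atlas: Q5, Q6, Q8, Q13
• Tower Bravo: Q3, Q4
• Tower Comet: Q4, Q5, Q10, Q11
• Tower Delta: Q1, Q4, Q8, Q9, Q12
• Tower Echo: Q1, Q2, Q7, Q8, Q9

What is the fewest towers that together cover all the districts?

Take {Atlas, Bravo, Comet, Delta, Echo}. Their union is {Q1, Q2, Q3, Q4, Q5, Q6, Q7, Q8, Q9, Q10, Q11, Q12, Q13}, which is all 13 districts.
No 4 of the 5 towers cover everything (all 5 combinations miss at least one district), so 5 is optimal.

5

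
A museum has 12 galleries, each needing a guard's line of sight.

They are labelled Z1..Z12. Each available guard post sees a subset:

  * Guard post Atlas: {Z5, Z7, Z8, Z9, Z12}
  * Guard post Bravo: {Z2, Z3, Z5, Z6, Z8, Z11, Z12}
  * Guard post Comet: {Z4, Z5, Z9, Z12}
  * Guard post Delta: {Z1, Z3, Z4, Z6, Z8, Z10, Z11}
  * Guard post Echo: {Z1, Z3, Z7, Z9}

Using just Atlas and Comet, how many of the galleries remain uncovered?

Union of Atlas, Comet = {Z4, Z5, Z7, Z8, Z9, Z12}.
Not covered: Z1, Z2, Z3, Z6, Z10, Z11 — 6 galleries.

6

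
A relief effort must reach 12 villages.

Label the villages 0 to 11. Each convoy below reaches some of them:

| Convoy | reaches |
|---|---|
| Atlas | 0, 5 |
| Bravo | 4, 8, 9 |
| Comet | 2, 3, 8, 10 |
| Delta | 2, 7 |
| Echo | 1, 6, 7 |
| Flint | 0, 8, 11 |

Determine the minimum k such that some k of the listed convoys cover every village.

Take {Atlas, Bravo, Comet, Echo, Flint}. Their union is {0, 1, 2, 3, 4, 5, 6, 7, 8, 9, 10, 11}, which is all 12 villages.
No 4 of the 6 convoys cover everything (all 15 combinations miss at least one village), so 5 is optimal.

5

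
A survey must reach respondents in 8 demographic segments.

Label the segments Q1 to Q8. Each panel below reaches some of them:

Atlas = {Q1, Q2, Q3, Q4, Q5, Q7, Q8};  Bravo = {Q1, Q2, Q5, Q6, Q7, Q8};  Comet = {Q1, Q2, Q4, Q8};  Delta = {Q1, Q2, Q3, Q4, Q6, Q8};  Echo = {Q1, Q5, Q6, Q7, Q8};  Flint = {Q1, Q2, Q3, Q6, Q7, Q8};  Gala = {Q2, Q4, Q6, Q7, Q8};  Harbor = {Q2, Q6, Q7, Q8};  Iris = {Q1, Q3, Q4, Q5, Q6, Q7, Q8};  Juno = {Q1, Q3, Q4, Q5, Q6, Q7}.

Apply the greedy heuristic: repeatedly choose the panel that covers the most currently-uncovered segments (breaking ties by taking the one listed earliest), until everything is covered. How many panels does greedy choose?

2

Greedy: pick Atlas (covers 7 new) → pick Bravo (covers 1 new). Total picks: 2.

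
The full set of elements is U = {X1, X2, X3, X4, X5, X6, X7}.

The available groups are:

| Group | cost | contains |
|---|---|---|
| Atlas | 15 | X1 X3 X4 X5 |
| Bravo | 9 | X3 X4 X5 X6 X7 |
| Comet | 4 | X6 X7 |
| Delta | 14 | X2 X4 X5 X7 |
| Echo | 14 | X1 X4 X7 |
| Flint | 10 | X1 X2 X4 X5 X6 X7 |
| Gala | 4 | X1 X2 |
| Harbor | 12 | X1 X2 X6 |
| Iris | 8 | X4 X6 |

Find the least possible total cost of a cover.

13

Bravo, Gala together cover every element (Bravo ∪ Gala = {X1, X2, X3, X4, X5, X6, X7}); total cost 9 + 4 = 13.
The greedy pick Flint, Bravo costs 19; no covering selection beats 13.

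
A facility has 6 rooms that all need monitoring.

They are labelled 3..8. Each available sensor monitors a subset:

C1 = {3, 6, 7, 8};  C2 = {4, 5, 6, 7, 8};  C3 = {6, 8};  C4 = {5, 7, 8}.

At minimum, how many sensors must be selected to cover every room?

C1 and C2 together: C1 ∪ C2 = {3, 4, 5, 6, 7, 8} — every room is covered.
No single sensor has all 6 rooms (the largest, C2, has 5), so 2 is optimal.

2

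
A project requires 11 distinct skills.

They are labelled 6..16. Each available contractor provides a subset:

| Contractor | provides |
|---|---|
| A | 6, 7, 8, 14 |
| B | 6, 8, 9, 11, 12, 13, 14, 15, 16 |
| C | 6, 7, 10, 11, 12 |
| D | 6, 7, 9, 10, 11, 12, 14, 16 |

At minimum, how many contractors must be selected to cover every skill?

B and C together: B ∪ C = {6, 7, 8, 9, 10, 11, 12, 13, 14, 15, 16} — every skill is covered.
No single contractor has all 11 skills (the largest, B, has 9), so 2 is optimal.

2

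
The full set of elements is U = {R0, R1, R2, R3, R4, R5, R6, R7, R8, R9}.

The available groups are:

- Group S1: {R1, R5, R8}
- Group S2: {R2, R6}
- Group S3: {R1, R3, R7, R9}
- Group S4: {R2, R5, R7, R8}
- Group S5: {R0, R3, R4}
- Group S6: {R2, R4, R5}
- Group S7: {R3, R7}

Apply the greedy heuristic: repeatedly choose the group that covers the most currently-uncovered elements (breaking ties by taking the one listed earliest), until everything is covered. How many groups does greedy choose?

Greedy: pick S3 (covers 4 new) → pick S4 (covers 3 new) → pick S5 (covers 2 new) → pick S2 (covers 1 new). Total picks: 4.

4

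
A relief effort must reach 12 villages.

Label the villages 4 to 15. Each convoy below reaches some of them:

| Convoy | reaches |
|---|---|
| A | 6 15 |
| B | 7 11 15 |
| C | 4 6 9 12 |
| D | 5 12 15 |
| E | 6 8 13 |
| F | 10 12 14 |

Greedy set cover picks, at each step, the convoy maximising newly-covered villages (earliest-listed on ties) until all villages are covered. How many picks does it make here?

Greedy: pick C (covers 4 new) → pick B (covers 3 new) → pick E (covers 2 new) → pick F (covers 2 new) → pick D (covers 1 new). Total picks: 5.

5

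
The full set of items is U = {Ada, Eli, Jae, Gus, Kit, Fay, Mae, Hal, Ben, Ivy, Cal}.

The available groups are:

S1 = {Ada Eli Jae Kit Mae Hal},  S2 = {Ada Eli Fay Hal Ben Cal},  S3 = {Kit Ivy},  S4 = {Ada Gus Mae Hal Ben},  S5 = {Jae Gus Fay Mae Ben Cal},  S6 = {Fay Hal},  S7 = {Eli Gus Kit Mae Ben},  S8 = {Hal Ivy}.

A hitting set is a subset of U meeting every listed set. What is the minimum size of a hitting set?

3

H = {Hal, Ben, Ivy} meets every group (each contains at least one member of H), and |H| = 3.
No choice of 2 items meets every group, so 3 is the minimum.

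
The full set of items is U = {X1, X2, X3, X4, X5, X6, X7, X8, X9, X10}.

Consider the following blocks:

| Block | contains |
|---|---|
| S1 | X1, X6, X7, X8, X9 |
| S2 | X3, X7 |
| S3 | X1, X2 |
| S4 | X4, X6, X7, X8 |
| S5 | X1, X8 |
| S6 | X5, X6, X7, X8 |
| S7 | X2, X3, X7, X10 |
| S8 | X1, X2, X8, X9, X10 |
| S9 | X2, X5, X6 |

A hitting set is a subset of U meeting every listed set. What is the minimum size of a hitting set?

H = {X1, X3, X6} meets every block (each contains at least one member of H), and |H| = 3.
The blocks S2, S5, S9 are pairwise disjoint, so any hitting set needs a separate item for each — at least 3. Hence 3 is optimal.

3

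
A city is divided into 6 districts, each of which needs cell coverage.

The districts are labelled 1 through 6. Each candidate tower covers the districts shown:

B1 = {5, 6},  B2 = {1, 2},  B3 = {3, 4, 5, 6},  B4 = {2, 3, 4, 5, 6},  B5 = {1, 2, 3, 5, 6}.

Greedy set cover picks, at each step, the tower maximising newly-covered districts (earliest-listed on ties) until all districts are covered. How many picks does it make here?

Greedy: pick B4 (covers 5 new) → pick B2 (covers 1 new). Total picks: 2.

2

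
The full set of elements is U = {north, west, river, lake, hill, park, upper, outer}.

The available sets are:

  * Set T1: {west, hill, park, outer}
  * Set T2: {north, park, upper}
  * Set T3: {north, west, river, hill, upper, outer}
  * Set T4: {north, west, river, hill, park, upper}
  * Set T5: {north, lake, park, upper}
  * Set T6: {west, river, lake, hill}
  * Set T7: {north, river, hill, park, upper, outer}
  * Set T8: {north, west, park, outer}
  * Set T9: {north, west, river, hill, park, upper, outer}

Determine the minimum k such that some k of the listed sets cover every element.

2

Take {T3, T5}. Their union is {north, west, river, lake, hill, park, upper, outer}, which is all 8 elements.
No single set has all 8 elements (the largest, T9, has 7), so 2 is optimal.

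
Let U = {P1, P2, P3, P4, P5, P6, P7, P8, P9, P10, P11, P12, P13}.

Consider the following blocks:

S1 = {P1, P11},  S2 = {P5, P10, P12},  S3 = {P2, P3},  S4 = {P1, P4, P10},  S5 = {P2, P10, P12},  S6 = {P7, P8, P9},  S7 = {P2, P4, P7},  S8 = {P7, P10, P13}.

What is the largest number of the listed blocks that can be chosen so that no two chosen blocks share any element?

S1, S2, S3, S6 are pairwise disjoint (S1={P1,P11}; S2={P5,P10,P12}; S3={P2,P3}; S6={P7,P8,P9}).
Every remaining block overlaps one of these, and no 5 of the listed blocks are pairwise disjoint, so 4 is the maximum.

4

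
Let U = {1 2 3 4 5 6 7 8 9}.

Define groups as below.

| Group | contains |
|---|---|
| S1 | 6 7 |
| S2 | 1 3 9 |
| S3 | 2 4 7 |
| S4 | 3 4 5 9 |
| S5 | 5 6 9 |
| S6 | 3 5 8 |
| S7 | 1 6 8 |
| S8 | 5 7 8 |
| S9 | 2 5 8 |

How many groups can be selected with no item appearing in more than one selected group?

S1, S2, S9 are pairwise disjoint (S1={6,7}; S2={1,3,9}; S9={2,5,8}).
Every remaining group overlaps one of these, and no 4 of the listed groups are pairwise disjoint, so 3 is the maximum.

3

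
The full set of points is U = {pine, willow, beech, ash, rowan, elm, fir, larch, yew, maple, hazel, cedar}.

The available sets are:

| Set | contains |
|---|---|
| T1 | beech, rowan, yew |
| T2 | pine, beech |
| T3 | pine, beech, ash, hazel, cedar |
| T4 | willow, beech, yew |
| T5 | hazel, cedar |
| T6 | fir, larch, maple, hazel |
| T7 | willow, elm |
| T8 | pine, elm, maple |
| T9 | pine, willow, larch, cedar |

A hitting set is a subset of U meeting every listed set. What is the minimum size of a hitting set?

4

H = {beech, elm, maple, cedar} meets every set (each contains at least one member of H), and |H| = 4.
No choice of 3 points meets every set, so 4 is the minimum.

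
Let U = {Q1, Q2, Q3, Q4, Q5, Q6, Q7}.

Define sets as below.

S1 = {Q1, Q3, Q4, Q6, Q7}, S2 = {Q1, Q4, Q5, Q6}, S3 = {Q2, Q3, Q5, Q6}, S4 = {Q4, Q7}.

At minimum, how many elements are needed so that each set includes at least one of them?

2

H = {Q5, Q7} meets every set (each contains at least one member of H), and |H| = 2.
The sets S3, S4 are pairwise disjoint, so any hitting set needs a separate element for each — at least 2. Hence 2 is optimal.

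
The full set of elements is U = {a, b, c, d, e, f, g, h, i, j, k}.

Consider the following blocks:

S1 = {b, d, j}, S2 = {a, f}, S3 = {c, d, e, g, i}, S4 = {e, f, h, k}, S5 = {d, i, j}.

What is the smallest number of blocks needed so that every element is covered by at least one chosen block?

S1, S2, S3, and S4 cover everything between them: the union {a, b, c, d, e, f, g, h, i, j, k} is all of U.
No 3 of the 5 blocks cover everything (all 10 combinations miss at least one element), so 4 is optimal.

4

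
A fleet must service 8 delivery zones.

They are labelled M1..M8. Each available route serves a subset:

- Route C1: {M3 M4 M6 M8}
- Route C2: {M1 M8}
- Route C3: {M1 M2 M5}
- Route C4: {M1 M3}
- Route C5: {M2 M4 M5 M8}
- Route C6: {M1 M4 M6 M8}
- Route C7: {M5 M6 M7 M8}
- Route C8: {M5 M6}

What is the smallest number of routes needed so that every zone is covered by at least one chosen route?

C4 and C5 and C7 together: C4 ∪ C5 ∪ C7 = {M1, M2, M3, M4, M5, M6, M7, M8} — every zone is covered.
Only C7 contains M7, so C7 is forced; the remaining 4 zones need at least 2 more routes (each remaining route adds at most 2) — so at least 3 routes are needed, and 3 is optimal.

3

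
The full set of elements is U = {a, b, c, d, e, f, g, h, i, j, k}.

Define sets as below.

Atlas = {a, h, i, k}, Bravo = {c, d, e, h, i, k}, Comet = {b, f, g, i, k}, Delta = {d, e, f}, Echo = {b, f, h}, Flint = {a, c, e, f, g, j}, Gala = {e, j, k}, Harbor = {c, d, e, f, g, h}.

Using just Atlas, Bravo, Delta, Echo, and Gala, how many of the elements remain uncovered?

1

Union of Atlas, Bravo, Delta, Echo, Gala = {a, b, c, d, e, f, h, i, j, k}.
Not covered: g — 1 element.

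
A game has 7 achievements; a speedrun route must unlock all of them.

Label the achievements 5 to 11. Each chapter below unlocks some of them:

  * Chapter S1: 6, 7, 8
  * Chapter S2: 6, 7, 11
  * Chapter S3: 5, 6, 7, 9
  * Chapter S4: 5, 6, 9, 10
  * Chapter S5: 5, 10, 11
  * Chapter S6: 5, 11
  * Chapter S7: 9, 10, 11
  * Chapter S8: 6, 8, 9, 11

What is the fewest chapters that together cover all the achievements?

3

S2 and S4 and S8 together: S2 ∪ S4 ∪ S8 = {5, 6, 7, 8, 9, 10, 11} — every achievement is covered.
No 2 of the 8 chapters cover everything (all 28 combinations miss at least one achievement), so 3 is optimal.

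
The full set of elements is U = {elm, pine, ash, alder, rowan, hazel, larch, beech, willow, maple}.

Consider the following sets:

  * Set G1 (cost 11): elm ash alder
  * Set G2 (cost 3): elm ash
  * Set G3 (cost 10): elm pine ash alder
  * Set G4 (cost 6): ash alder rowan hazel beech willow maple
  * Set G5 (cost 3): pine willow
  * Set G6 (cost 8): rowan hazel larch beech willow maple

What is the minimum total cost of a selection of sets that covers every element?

18

G3, G6 together cover every element (G3 ∪ G6 = {elm, pine, ash, alder, rowan, hazel, larch, beech, willow, maple}); total cost 10 + 8 = 18.
The greedy pick G4, G2, G5, G6 costs 20; no covering selection beats 18.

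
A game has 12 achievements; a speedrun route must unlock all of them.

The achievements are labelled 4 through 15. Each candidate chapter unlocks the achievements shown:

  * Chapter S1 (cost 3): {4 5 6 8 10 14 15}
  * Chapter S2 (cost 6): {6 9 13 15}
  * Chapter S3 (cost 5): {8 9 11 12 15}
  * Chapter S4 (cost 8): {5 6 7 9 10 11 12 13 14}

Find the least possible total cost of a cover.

S1, S4 together cover every achievement (S1 ∪ S4 = {4, 5, 6, 7, 8, 9, 10, 11, 12, 13, 14, 15}); total cost 3 + 8 = 11.
No covering selection has total cost below 11.

11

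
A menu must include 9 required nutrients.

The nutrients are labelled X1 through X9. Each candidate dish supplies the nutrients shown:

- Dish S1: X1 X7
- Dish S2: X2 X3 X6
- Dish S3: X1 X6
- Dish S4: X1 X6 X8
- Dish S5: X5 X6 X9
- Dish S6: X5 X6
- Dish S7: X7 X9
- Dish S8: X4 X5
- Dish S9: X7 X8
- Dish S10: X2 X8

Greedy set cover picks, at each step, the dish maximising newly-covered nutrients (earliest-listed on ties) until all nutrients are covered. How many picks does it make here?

Greedy: pick S2 (covers 3 new) → pick S1 (covers 2 new) → pick S5 (covers 2 new) → pick S4 (covers 1 new) → pick S8 (covers 1 new). Total picks: 5.
(The true minimum cover uses only 4 dishes, so greedy is not optimal here.)

5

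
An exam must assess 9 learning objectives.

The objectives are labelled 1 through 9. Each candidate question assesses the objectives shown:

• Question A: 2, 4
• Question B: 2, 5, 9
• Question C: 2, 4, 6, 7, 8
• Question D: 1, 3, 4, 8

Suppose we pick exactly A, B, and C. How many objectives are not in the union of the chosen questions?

2

Union of A, B, C = {2, 4, 5, 6, 7, 8, 9}.
Not covered: 1, 3 — 2 objectives.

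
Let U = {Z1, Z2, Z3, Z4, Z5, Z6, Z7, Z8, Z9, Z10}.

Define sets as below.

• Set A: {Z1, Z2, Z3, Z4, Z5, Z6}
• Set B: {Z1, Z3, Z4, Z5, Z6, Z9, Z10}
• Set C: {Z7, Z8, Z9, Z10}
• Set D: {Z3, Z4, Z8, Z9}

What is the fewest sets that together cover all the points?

2

Take {A, C}. Their union is {Z1, Z2, Z3, Z4, Z5, Z6, Z7, Z8, Z9, Z10}, which is all 10 points.
No single set has all 10 points (the largest, B, has 7), so 2 is optimal.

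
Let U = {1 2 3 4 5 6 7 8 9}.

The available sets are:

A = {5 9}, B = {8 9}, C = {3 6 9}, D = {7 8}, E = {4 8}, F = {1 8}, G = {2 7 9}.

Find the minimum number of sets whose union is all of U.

A and C and E and F and G together: A ∪ C ∪ E ∪ F ∪ G = {1, 2, 3, 4, 5, 6, 7, 8, 9} — every item is covered.
Only A contains 5, so A is forced; the remaining 7 items need at least 4 more sets (each remaining set adds at most 2) — so at least 5 sets are needed, and 5 is optimal.

5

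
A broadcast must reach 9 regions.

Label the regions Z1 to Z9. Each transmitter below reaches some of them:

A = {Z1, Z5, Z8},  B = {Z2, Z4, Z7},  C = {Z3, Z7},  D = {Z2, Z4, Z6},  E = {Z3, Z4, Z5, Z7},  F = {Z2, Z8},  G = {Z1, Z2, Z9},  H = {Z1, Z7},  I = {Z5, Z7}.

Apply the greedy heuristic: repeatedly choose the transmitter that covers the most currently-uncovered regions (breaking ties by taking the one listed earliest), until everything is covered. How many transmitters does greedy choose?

4

Greedy: pick E (covers 4 new) → pick G (covers 3 new) → pick A (covers 1 new) → pick D (covers 1 new). Total picks: 4.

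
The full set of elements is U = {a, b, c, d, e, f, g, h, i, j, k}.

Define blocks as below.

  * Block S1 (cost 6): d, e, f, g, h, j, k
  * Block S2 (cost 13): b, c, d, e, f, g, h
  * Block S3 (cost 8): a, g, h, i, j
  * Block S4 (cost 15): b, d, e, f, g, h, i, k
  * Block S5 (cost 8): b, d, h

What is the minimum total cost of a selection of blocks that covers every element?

S1, S2, S3 together cover every element (S1 ∪ S2 ∪ S3 = {a, b, c, d, e, f, g, h, i, j, k}); total cost 6 + 13 + 8 = 27.
No covering selection has total cost below 27.

27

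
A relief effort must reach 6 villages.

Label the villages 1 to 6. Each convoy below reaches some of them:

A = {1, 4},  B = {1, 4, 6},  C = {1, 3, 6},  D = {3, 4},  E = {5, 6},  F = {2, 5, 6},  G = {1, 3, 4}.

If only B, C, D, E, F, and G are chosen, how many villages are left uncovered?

0

Union of B, C, D, E, F, G = {1, 2, 3, 4, 5, 6} — that's every village, so 0 are uncovered.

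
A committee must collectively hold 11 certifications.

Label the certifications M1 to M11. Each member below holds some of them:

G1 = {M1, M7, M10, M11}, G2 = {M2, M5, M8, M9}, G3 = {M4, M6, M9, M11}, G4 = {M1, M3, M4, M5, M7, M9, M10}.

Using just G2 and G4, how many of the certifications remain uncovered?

Union of G2, G4 = {M1, M2, M3, M4, M5, M7, M8, M9, M10}.
Not covered: M6, M11 — 2 certifications.

2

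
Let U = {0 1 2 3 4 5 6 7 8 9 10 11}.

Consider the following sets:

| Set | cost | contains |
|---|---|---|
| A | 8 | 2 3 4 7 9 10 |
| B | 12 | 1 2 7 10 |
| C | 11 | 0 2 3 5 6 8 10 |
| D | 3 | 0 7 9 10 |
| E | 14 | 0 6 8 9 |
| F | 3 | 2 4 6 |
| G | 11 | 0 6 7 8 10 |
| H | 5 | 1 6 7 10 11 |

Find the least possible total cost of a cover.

22

C, D, F, H together cover every element (C ∪ D ∪ F ∪ H = {0, 1, 2, 3, 4, 5, 6, 7, 8, 9, 10, 11}); total cost 11 + 3 + 3 + 5 = 22.
No covering selection has total cost below 22.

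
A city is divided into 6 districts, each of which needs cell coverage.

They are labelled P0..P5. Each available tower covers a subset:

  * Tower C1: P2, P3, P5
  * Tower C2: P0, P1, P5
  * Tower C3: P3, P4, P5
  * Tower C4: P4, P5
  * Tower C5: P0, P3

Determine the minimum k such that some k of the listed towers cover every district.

3

C1 and C2 and C3 together: C1 ∪ C2 ∪ C3 = {P0, P1, P2, P3, P4, P5} — every district is covered.
Only C2 contains P1, so C2 is forced; the remaining 3 districts need at least 2 more towers (each remaining tower adds at most 2) — so at least 3 towers are needed, and 3 is optimal.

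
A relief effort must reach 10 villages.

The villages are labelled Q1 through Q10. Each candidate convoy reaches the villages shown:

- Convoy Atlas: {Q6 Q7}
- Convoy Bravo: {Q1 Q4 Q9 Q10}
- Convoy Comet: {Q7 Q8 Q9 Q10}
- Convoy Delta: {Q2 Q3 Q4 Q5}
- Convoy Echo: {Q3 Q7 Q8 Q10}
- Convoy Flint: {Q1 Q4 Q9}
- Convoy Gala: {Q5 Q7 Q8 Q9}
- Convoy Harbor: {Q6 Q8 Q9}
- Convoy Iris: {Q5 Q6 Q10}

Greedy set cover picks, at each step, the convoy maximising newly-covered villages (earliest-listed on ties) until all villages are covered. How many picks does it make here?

4

Greedy: pick Bravo (covers 4 new) → pick Delta (covers 3 new) → pick Atlas (covers 2 new) → pick Comet (covers 1 new). Total picks: 4.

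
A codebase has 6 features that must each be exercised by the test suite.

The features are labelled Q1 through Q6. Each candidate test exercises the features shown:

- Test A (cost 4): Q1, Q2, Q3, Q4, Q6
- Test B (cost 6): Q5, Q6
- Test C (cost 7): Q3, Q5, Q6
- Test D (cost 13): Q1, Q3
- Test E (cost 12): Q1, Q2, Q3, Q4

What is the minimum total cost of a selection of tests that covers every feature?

A, B together cover every feature (A ∪ B = {Q1, Q2, Q3, Q4, Q5, Q6}); total cost 4 + 6 = 10.
No covering selection has total cost below 10.

10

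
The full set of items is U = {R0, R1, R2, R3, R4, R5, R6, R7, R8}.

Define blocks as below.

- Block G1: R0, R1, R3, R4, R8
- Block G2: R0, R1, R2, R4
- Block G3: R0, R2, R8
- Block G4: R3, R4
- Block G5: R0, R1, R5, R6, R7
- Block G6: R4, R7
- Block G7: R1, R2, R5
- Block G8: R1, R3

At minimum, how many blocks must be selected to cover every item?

3

Take {G1, G2, G5}. Their union is {R0, R1, R2, R3, R4, R5, R6, R7, R8}, which is all 9 items.
Only G5 contains R6, so G5 is forced; the remaining 4 items need at least 2 more blocks (each remaining block adds at most 3) — so at least 3 blocks are needed, and 3 is optimal.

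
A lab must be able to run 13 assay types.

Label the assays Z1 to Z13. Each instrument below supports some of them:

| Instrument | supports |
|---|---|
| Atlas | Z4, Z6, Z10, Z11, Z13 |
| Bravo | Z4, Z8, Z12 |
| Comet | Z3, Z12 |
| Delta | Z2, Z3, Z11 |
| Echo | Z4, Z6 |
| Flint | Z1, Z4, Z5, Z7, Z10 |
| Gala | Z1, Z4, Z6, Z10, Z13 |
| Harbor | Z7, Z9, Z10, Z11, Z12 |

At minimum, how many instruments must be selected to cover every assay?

5

Take {Bravo, Delta, Flint, Gala, Harbor}. Their union is {Z1, Z2, Z3, Z4, Z5, Z6, Z7, Z8, Z9, Z10, Z11, Z12, Z13}, which is all 13 assays.
No 4 of the 8 instruments cover everything (all 70 combinations miss at least one assay), so 5 is optimal.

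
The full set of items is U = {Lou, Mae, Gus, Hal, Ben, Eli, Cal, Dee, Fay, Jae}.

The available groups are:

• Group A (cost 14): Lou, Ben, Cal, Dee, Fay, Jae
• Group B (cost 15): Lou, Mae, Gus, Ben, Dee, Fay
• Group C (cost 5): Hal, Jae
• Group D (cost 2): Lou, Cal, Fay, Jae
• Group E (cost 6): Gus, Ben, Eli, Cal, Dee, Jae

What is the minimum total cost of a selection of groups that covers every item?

26

B, C, E together cover every item (B ∪ C ∪ E = {Lou, Mae, Gus, Hal, Ben, Eli, Cal, Dee, Fay, Jae}); total cost 15 + 5 + 6 = 26.
The greedy pick D, E, C, B costs 28; no covering selection beats 26.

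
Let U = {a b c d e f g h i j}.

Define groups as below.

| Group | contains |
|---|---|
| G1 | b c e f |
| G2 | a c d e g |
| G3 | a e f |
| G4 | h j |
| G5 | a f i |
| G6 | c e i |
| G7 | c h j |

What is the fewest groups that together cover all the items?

G1 and G2 and G5 and G7 together: G1 ∪ G2 ∪ G5 ∪ G7 = {a, b, c, d, e, f, g, h, i, j} — every item is covered.
Only G2 contains d, so G2 is forced; the remaining 5 items need at least 3 more groups (each remaining group adds at most 2) — so at least 4 groups are needed, and 4 is optimal.

4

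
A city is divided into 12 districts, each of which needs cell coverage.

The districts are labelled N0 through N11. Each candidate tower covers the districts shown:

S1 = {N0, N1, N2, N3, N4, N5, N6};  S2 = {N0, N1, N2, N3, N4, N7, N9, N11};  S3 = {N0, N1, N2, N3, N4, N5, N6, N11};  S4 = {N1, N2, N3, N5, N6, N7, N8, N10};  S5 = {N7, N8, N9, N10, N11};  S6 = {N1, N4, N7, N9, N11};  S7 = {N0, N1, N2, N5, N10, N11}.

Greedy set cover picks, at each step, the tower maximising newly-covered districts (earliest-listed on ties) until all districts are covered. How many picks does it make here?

Greedy: pick S2 (covers 8 new) → pick S4 (covers 4 new). Total picks: 2.

2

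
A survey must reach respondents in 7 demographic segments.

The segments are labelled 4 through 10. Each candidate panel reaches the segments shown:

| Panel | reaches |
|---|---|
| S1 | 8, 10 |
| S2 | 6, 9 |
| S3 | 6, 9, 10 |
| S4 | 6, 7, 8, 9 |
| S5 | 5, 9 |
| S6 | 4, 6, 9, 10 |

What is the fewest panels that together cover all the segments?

Take {S4, S5, S6}. Their union is {4, 5, 6, 7, 8, 9, 10}, which is all 7 segments.
Only S6 contains 4, so S6 is forced; the remaining 3 segments need at least 2 more panels (each remaining panel adds at most 2) — so at least 3 panels are needed, and 3 is optimal.

3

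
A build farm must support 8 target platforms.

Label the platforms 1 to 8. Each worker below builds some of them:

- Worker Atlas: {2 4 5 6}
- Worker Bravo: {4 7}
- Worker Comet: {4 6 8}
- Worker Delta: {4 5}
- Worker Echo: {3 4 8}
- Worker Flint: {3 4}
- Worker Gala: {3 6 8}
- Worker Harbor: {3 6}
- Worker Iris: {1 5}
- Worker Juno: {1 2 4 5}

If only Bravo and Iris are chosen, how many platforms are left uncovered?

Union of Bravo, Iris = {1, 4, 5, 7}.
Not covered: 2, 3, 6, 8 — 4 platforms.

4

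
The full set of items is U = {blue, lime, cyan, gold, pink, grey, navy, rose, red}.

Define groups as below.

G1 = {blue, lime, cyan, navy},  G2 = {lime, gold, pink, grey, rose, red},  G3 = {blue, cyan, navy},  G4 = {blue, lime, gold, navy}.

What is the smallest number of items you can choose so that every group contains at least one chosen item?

2

Take H = {lime, cyan}. Each listed group contains at least one of these, so H is a hitting set of size 2.
The groups G2, G3 are pairwise disjoint, so any hitting set needs a separate item for each — at least 2. Hence 2 is optimal.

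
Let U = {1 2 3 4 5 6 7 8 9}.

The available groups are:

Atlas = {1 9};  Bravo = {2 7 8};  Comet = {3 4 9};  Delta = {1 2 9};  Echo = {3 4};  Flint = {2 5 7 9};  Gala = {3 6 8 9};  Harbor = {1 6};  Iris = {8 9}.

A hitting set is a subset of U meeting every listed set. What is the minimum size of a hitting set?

Take H = {4, 6, 8, 9}. Each listed group contains at least one of these, so H is a hitting set of size 4.
No choice of 3 points meets every group, so 4 is the minimum.

4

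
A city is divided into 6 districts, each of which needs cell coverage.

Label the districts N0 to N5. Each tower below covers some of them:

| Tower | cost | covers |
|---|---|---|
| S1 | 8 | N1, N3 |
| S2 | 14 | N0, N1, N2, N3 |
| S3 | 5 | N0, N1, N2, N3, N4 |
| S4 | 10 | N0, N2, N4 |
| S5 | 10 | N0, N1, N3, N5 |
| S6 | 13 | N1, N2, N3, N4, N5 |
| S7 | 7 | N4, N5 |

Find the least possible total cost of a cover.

12

S3, S7 together cover every district (S3 ∪ S7 = {N0, N1, N2, N3, N4, N5}); total cost 5 + 7 = 12.
No covering selection has total cost below 12.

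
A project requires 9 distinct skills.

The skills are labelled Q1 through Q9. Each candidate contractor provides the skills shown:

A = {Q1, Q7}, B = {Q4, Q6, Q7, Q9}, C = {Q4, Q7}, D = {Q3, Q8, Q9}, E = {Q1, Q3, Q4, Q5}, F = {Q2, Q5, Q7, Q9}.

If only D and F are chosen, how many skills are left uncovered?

3

Union of D, F = {Q2, Q3, Q5, Q7, Q8, Q9}.
Not covered: Q1, Q4, Q6 — 3 skills.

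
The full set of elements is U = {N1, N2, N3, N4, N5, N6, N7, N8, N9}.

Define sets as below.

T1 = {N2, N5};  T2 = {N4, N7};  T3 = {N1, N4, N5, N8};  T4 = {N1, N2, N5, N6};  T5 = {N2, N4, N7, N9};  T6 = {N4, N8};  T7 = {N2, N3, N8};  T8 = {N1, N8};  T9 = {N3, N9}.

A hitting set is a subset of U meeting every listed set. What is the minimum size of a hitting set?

Take H = {N2, N3, N4, N8}. Each listed set contains at least one of these, so H is a hitting set of size 4.
The sets T1, T2, T8, T9 are pairwise disjoint, so any hitting set needs a separate element for each — at least 4. Hence 4 is optimal.

4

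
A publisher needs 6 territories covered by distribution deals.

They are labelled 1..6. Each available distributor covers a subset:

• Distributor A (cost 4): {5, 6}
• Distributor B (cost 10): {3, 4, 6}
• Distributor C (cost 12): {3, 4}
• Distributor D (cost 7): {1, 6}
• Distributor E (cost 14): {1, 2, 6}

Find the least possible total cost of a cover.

A, B, E together cover every territory (A ∪ B ∪ E = {1, 2, 3, 4, 5, 6}); total cost 4 + 10 + 14 = 28.
The greedy pick A, B, D, E costs 35; no covering selection beats 28.

28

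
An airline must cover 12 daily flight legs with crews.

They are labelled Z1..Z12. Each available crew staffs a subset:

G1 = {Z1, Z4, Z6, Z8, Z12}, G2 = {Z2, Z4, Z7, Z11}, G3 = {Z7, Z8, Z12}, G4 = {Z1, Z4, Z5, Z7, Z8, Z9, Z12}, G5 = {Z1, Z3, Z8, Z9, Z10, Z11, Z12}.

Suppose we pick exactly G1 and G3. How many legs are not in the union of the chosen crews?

6

Union of G1, G3 = {Z1, Z4, Z6, Z7, Z8, Z12}.
Not covered: Z2, Z3, Z5, Z9, Z10, Z11 — 6 legs.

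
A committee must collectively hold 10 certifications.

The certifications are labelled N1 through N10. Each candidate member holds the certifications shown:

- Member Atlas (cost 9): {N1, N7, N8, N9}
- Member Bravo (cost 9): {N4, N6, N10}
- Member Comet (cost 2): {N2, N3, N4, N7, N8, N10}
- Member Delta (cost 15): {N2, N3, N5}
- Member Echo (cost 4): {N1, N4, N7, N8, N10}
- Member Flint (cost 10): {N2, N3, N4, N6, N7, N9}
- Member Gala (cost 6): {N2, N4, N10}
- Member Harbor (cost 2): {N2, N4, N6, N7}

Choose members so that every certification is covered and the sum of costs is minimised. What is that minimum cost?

28

Atlas, Comet, Delta, Harbor together cover every certification (Atlas ∪ Comet ∪ Delta ∪ Harbor = {N1, N2, N3, N4, N5, N6, N7, N8, N9, N10}); total cost 9 + 2 + 15 + 2 = 28.
The greedy pick Comet, Harbor, Echo, Atlas, Delta costs 32; no covering selection beats 28.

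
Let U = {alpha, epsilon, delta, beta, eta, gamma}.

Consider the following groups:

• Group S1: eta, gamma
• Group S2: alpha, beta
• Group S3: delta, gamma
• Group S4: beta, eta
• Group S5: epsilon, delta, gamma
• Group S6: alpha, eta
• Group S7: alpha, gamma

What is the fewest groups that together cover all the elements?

S4 and S5 and S6 together: S4 ∪ S5 ∪ S6 = {alpha, epsilon, delta, beta, eta, gamma} — every element is covered.
Only S5 contains epsilon, so S5 is forced; the remaining 3 elements need at least 2 more groups (each remaining group adds at most 2) — so at least 3 groups are needed, and 3 is optimal.

3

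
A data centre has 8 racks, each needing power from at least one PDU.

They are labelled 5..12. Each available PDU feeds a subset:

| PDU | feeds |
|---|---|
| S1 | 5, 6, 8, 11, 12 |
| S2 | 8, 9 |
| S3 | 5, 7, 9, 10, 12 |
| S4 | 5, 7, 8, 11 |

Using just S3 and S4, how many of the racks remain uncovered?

1

Union of S3, S4 = {5, 7, 8, 9, 10, 11, 12}.
Not covered: 6 — 1 rack.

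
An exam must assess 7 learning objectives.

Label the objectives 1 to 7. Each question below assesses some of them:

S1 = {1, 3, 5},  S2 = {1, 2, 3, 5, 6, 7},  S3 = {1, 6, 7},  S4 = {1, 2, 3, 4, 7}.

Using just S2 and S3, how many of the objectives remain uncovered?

1

Union of S2, S3 = {1, 2, 3, 5, 6, 7}.
Not covered: 4 — 1 objective.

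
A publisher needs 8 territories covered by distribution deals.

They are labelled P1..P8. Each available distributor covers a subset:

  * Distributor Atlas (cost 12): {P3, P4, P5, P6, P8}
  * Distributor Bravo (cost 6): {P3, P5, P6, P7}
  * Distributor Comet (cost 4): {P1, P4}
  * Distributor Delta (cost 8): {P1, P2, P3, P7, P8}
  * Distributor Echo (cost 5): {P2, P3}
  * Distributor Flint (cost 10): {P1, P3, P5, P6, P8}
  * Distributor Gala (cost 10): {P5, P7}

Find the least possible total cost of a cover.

Bravo, Comet, Delta together cover every territory (Bravo ∪ Comet ∪ Delta = {P1, P2, P3, P4, P5, P6, P7, P8}); total cost 6 + 4 + 8 = 18.
No covering selection has total cost below 18.

18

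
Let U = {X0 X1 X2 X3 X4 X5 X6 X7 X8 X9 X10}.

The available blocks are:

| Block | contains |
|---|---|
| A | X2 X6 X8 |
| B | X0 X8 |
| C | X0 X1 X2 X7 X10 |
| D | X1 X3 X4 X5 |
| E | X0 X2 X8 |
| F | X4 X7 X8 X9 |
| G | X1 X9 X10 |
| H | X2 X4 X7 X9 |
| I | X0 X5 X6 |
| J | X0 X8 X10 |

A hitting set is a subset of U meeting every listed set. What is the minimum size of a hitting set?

4

T = {X5, X7, X8, X9} meets every block (each contains at least one member of T), and |T| = 4.
No choice of 3 items meets every block, so 4 is the minimum.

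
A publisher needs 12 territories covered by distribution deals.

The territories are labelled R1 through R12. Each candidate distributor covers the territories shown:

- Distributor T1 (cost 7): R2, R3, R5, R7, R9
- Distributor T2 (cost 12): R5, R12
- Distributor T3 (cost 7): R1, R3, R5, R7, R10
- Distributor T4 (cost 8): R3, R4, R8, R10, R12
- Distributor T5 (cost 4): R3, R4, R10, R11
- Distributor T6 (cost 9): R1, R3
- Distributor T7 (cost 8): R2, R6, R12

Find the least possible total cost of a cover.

34

T1, T3, T4, T5, T7 together cover every territory (T1 ∪ T3 ∪ T4 ∪ T5 ∪ T7 = {R1, R2, R3, R4, R5, R6, R7, R8, R9, R10, R11, R12}); total cost 7 + 7 + 8 + 4 + 8 = 34.
No covering selection has total cost below 34.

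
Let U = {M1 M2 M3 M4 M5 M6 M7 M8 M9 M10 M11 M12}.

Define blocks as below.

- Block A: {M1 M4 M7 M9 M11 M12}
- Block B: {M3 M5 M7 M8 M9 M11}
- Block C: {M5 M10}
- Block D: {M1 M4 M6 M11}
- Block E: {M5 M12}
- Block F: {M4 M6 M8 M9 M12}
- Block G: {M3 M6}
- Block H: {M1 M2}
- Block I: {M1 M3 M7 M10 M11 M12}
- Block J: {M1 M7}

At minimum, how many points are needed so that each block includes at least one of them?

T = {M1, M5, M6} meets every block (each contains at least one member of T), and |T| = 3.
The blocks E, G, H are pairwise disjoint, so any hitting set needs a separate point for each — at least 3. Hence 3 is optimal.

3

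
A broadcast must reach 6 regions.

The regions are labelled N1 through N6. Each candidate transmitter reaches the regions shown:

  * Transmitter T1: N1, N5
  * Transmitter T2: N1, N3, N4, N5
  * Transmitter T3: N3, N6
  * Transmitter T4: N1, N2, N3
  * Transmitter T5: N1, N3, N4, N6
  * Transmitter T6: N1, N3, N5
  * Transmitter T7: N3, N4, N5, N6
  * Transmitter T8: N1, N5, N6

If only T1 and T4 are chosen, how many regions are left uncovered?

Union of T1, T4 = {N1, N2, N3, N5}.
Not covered: N4, N6 — 2 regions.

2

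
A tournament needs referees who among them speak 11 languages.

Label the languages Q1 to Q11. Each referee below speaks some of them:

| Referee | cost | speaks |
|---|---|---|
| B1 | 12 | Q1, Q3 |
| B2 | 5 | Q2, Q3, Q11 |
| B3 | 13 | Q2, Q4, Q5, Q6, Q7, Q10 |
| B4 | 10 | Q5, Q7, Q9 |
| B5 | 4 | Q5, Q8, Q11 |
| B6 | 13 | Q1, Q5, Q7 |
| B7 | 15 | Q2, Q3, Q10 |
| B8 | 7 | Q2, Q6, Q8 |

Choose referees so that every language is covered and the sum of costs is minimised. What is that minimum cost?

39

B1, B3, B4, B5 together cover every language (B1 ∪ B3 ∪ B4 ∪ B5 = {Q1, Q2, Q3, Q4, Q5, Q6, Q7, Q8, Q9, Q10, Q11}); total cost 12 + 13 + 10 + 4 = 39.
The greedy pick B5, B2, B3, B4, B1 costs 44; no covering selection beats 39.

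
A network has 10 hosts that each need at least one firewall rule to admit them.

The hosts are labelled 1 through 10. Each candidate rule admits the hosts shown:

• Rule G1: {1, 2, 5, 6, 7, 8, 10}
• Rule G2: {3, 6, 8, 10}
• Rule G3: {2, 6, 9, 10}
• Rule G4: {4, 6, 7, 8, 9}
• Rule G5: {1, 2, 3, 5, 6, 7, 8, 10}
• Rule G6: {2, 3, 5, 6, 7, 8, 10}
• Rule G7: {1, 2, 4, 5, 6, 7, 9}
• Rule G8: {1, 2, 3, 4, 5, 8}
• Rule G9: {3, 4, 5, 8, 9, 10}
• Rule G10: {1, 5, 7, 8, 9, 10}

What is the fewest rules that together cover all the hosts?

2

G6 and G7 together: G6 ∪ G7 = {1, 2, 3, 4, 5, 6, 7, 8, 9, 10} — every host is covered.
No single rule has all 10 hosts (the largest, G5, has 8), so 2 is optimal.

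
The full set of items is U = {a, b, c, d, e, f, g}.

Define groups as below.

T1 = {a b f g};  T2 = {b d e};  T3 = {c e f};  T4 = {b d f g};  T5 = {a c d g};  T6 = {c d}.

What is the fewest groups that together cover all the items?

3

T1, T3, and T5 cover everything between them: the union {a, b, c, d, e, f, g} is all of U.
No 2 of the 6 groups cover everything (all 15 combinations miss at least one item), so 3 is optimal.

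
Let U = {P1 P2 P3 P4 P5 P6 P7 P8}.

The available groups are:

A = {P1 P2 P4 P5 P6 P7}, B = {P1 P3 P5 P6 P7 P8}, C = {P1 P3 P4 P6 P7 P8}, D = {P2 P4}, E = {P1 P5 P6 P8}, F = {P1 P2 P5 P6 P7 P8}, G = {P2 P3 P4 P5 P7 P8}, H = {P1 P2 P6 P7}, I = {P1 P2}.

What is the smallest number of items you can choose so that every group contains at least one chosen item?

The 2 items {P2, P8} hit every group.
The groups D, E are pairwise disjoint, so any hitting set needs a separate item for each — at least 2. Hence 2 is optimal.

2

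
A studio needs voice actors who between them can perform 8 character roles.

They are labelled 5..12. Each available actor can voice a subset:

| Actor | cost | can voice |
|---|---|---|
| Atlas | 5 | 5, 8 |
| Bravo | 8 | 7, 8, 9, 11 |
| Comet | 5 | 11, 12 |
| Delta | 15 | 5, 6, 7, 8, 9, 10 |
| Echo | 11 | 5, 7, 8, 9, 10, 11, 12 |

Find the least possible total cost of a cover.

20

Comet, Delta together cover every role (Comet ∪ Delta = {5, 6, 7, 8, 9, 10, 11, 12}); total cost 5 + 15 = 20.
The greedy pick Echo, Delta costs 26; no covering selection beats 20.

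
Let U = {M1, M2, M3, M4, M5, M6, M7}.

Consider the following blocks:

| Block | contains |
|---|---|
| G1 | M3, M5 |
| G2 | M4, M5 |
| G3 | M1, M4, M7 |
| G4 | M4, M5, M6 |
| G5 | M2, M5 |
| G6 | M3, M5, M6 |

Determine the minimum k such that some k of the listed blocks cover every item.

3

G3, G5, and G6 cover everything between them: the union {M1, M2, M3, M4, M5, M6, M7} is all of U.
Each block has at most 3 items, and 2·3 = 6 < 7 — so at least 3 blocks are needed, and 3 is optimal.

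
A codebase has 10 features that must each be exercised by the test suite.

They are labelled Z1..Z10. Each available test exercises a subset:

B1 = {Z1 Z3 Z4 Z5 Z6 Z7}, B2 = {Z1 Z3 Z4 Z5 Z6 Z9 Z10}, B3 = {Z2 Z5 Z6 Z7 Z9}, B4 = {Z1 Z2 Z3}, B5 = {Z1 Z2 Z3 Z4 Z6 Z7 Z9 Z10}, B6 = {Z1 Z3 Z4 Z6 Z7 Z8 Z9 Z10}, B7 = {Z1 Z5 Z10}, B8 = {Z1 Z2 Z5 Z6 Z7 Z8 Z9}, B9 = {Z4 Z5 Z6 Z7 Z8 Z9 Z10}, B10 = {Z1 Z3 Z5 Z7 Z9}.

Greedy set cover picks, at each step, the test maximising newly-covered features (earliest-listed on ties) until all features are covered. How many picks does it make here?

2

Greedy: pick B5 (covers 8 new) → pick B8 (covers 2 new). Total picks: 2.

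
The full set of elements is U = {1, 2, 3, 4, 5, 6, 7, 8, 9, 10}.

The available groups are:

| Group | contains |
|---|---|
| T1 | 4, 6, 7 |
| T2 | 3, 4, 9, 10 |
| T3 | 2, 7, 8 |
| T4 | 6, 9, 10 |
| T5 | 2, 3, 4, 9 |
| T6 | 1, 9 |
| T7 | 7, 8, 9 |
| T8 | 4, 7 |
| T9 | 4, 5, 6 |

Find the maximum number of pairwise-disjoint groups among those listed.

T3, T6, T9 are pairwise disjoint (T3={2,7,8}; T6={1,9}; T9={4,5,6}).
Every remaining group overlaps one of these, and no 4 of the listed groups are pairwise disjoint, so 3 is the maximum.

3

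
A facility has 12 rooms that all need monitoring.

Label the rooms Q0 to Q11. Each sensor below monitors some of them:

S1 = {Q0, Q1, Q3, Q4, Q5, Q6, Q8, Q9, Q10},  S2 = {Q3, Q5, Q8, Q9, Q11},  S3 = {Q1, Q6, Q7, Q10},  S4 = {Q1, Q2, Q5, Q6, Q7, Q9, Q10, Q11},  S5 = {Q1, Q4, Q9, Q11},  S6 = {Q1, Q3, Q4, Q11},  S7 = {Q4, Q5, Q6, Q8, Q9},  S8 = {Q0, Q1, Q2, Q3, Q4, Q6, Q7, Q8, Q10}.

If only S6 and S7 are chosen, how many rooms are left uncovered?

4

Union of S6, S7 = {Q1, Q3, Q4, Q5, Q6, Q8, Q9, Q11}.
Not covered: Q0, Q2, Q7, Q10 — 4 rooms.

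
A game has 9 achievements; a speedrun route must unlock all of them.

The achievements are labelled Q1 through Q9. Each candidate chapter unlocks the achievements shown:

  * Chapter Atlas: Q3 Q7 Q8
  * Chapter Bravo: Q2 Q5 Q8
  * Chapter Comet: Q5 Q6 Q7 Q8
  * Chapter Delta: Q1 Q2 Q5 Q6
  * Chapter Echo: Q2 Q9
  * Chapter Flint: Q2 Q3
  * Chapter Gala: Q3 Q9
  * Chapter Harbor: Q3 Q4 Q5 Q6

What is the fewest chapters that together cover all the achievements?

Take {Comet, Delta, Gala, Harbor}. Their union is {Q1, Q2, Q3, Q4, Q5, Q6, Q7, Q8, Q9}, which is all 9 achievements.
Only Harbor contains Q4, so Harbor is forced; the remaining 5 achievements need at least 3 more chapters (each remaining chapter adds at most 2) — so at least 4 chapters are needed, and 4 is optimal.

4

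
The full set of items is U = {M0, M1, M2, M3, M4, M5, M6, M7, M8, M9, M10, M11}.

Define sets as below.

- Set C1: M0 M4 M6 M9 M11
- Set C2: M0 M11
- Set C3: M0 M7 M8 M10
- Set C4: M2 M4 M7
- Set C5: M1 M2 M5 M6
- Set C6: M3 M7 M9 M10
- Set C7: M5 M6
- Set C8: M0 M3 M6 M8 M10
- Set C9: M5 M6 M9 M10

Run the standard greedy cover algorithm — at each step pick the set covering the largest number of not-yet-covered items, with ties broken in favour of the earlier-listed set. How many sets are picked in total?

Greedy: pick C1 (covers 5 new) → pick C3 (covers 3 new) → pick C5 (covers 3 new) → pick C6 (covers 1 new). Total picks: 4.

4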